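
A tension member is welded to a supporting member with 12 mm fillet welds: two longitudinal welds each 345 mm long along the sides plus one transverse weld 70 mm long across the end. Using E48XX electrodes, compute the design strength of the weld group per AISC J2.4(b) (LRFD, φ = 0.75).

φR_n ≈ 1390 kN

E48XX → F_EXX = 480 MPa.
t_e = 0.707 × 12 = 8.484 mm.
R_nwl = 0.6 × 480 × 8.484 × 690 × 10⁻³ = 1686 kN (longitudinal, 2 welds).
R_nwt = 0.6 × 480 × 8.484 × 70 × 10⁻³ = 171 kN (transverse, base value).
(i) R_nwl + R_nwt = 1857 kN; (ii) 0.85 R_nwl + 1.5 R_nwt = 1690 kN.
R_n = max = 1857 kN [governs: (i)]; φR_n = 1393 kN.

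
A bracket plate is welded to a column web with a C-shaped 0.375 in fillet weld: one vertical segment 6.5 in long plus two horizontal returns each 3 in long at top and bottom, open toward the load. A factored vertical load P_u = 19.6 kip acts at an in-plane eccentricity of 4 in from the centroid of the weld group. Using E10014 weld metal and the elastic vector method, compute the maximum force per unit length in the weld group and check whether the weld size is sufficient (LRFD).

f_max ≈ 4.28 kip/in; adequate

E100XX → F_EXX = 100 ksi.
Total weld length L_w = 12.5 in. Treat welds as unit-width lines.
Centroid: x̄ = 2×3×1.5 / 12.5 = 0.72 in from the vertical weld.
Polar moment about centroid: J = I_x + I_y = [6.5³/12 + 2×3×3.25²] + [6.5×0.72² + 2(3³/12 + 3×0.78²)] = 97.78 in³.
Direct shear f_v = P/L_w = 19.6 / 12.5 = 1.568 kip/in (vertical).
Torsion M = P·e = 19.6 × 4 = 78.4 kip·in.
Critical point at (x, y) = (2.28, 3.25) from centroid. f_tx = M·y/J = 2.606 kip/in; f_ty = M·x/J = 1.828 kip/in.
Resultant f_max = √[f_tx² + (f_v + f_ty)²] = √[2.606² + (1.568 + 1.828)²] = 4.281 kip/in.
Capacity per unit length: φr_n = 0.75 × 0.6 × 100 × (0.707 × 0.375) = 11.93 kip/in.
4.281 ≤ 11.93 → adequate.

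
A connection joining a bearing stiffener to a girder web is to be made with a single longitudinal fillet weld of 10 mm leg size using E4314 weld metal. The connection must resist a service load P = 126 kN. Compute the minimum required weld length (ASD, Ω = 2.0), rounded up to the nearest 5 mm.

E43XX → F_EXX = 430 MPa.
Throat t_e = 0.707 × 10 = 7.07 mm.
r_n/Ω = (0.6 × 430 × 7.07) / 2.0 = 912 N/mm = 0.912 kN/mm.
L_req = P / (r_n/Ω) = 126 / 0.912 = 138.2 mm total.
Round up → use L = 140 mm.

L = 140 mm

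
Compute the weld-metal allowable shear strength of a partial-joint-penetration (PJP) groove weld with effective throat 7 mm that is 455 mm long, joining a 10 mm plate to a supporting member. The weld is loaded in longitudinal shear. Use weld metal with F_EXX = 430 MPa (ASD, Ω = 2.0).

Effective throat (given) t_e = 7 mm.
A_we = 7 × 455 = 3185 mm².
F_nw = 0.6 F_EXX = 258 MPa.
R_n/Ω = (258 × 3185) / 2.0 × 10⁻³ = 410.9 kN.

R_n/Ω ≈ 411 kN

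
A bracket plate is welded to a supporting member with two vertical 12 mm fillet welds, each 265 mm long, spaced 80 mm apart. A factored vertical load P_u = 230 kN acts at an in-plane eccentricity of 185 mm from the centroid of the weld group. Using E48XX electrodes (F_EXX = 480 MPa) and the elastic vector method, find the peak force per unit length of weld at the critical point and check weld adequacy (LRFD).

Total weld length L_w = 530 mm. Treat welds as unit-width lines.
Polar moment about centroid: J = 2[d³/12 + d(b/2)²] = 2[265³/12 + 265×40²] = 3950000 mm³.
Direct shear f_v = P/L_w = 230×10³ / 530 = 434 N/mm (vertical).
Torsion M = P·e = 230×10³ × 185 = 42550000 N·mm.
Critical point at (x, y) = (40, 132.5) from centroid. f_tx = M·y/J = 1427 N/mm; f_ty = M·x/J = 430.9 N/mm.
Resultant f_max = √[f_tx² + (f_v + f_ty)²] = √[1427² + (434 + 430.9)²] = 1669 N/mm.
Capacity per unit length: φr_n = 0.75 × 0.6 × 480 × (0.707 × 12) = 1833 N/mm.
1669 ≤ 1833 → adequate.

f_max ≈ 1670 N/mm; adequate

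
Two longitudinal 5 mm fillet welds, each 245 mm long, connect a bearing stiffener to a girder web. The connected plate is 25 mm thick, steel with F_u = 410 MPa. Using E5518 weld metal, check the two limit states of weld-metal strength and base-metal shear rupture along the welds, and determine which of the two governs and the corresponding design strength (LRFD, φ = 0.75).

E55XX → F_EXX = 550 MPa.
t_e = 0.707 × 5 = 3.535 mm; L = 490 mm.
Weld metal: φR_n = 0.75 × 0.6 × 550 × 3.535 × 490 × 10⁻³ = 428.7 kN.
Base metal (shear rupture): φR_n = 0.75 × 0.6 × 410 × 25 × 490 × 10⁻³ = 2260 kN.
Governing: weld metal.

φR_n ≈ 429 kN (weld metal governs)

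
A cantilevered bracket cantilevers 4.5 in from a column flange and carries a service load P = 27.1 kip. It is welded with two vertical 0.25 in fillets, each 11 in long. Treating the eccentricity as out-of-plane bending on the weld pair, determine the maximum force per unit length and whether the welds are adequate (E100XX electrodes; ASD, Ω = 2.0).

f_max ≈ 3.26 kip/in; adequate

E100XX → F_EXX = 100 ksi.
L_w = 2 × 11 = 22 in; section modulus (unit throat) S = 2 × L²/6 = 40.33 in².
Direct shear f_v = P/L_w = 27.1/22 = 1.232 kip/in.
Moment M = P × e = 27.1 × 4.5 = 121.95 kip·in; bending f_b = M/S = 3.024 kip/in.
f_max = √(f_v² + f_b²) = √(1.232² + 3.024²) = 3.265 kip/in.
r_n/Ω = (1/2.0) × 0.6 × 100 × (0.707 × 0.25) = 5.302 kip/in → adequate.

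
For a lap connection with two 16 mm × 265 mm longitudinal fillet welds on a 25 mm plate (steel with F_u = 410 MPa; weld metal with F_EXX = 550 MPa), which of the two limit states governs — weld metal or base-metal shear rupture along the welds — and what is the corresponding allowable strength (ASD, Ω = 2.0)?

t_e = 0.707 × 16 = 11.31 mm; L = 530 mm.
Weld metal: R_n/Ω = (1/2.0) × 0.6 × 550 × 11.31 × 530 × 10⁻³ = 989.2 kN.
Base metal (shear rupture): R_n/Ω = (1/2.0) × 0.6 × 410 × 25 × 530 × 10⁻³ = 1630 kN.
Governing: weld metal.

R_n/Ω ≈ 989 kN (weld metal governs)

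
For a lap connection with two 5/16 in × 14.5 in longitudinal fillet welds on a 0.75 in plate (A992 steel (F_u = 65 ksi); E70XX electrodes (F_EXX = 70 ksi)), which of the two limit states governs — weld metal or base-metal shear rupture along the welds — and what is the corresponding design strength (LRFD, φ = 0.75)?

t_e = 0.707 × 0.3125 = 0.2209 in; L = 29 in.
Weld metal: φR_n = 0.75 × 0.6 × 70 × 0.2209 × 29 = 201.8 kips.
Base metal (shear rupture): φR_n = 0.75 × 0.6 × 65 × 0.75 × 29 = 636.2 kips.
Governing: weld metal.

φR_n ≈ 202 kips (weld metal governs)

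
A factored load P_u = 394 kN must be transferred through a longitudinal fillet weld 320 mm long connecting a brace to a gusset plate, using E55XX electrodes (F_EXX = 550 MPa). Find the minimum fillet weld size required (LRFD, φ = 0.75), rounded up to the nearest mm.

w = 8 mm

Total weld length L = 320 mm.
Required throat t_e = P_u / (φ × 0.6 F_EXX × L) = 394 / (0.75 × 0.6 × 550 × 320 × 10⁻³) = 4.975 mm.
Required leg w = t_e / 0.707 = 7.036 mm → use 8 mm.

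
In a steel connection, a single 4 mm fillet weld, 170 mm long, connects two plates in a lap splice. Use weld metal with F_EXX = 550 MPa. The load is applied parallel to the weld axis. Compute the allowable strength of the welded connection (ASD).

Effective throat t_e = 0.707 × 4 = 2.828 mm.
Total length L = 170 mm; A_we = 2.828 × 170 = 480.8 mm².
F_nw = 0.6 F_EXX = 0.6 × 550 = 330 MPa.
R_n = 330 × 480.8 × 10⁻³ = 158.7 kN; R_n/Ω = 158.7/2.0 = 79.33 kN.

R_n/Ω ≈ 79.3 kN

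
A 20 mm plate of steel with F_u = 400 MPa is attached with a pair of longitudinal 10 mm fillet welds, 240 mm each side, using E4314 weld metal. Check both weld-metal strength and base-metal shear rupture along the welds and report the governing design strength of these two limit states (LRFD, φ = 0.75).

φR_n ≈ 657 kN (weld metal governs)

E43XX → F_EXX = 430 MPa.
t_e = 0.707 × 10 = 7.07 mm; L = 480 mm.
Weld metal: φR_n = 0.75 × 0.6 × 430 × 7.07 × 480 × 10⁻³ = 656.7 kN.
Base metal (shear rupture): φR_n = 0.75 × 0.6 × 400 × 20 × 480 × 10⁻³ = 1728 kN.
Governing: weld metal.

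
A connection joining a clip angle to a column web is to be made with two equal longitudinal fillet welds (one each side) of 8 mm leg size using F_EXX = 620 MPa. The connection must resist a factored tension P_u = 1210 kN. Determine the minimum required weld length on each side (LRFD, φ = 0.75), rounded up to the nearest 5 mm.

Throat t_e = 0.707 × 8 = 5.656 mm.
φr_n = 0.75 × 0.6 × 620 × 5.656 × 10⁻³ = 1.578 kN/mm.
L_req = P_u / φr_n = 1210 / 1.578 = 766.8 mm total.
Per side: 766.8 / 2 = 383.4 mm.
Round up → use L = 385 mm on each side.

L = 385 mm on each side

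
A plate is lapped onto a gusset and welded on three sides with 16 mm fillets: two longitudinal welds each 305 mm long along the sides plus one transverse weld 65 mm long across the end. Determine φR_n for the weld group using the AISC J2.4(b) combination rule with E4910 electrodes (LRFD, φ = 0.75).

φR_n ≈ 1680 kN

E49XX → F_EXX = 490 MPa.
t_e = 0.707 × 16 = 11.31 mm.
R_nwl = 0.6 × 490 × 11.31 × 610 × 10⁻³ = 2029 kN (longitudinal, 2 welds).
R_nwt = 0.6 × 490 × 11.31 × 65 × 10⁻³ = 216.2 kN (transverse, base value).
(i) R_nwl + R_nwt = 2245 kN; (ii) 0.85 R_nwl + 1.5 R_nwt = 2049 kN.
R_n = max = 2245 kN [governs: (i)]; φR_n = 1684 kN.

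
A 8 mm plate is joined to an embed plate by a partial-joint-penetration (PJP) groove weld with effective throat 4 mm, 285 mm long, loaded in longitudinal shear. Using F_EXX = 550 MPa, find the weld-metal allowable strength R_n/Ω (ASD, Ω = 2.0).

Effective throat (given) t_e = 4 mm.
A_we = 4 × 285 = 1140 mm².
F_nw = 0.6 F_EXX = 330 MPa.
R_n/Ω = (330 × 1140) / 2.0 × 10⁻³ = 188.1 kN.

R_n/Ω ≈ 188 kN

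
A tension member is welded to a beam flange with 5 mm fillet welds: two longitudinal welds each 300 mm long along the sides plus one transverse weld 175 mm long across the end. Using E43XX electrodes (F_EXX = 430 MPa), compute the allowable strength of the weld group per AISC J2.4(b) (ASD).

t_e = 0.707 × 5 = 3.535 mm.
R_nwl = 0.6 × 430 × 3.535 × 600 × 10⁻³ = 547.2 kN (longitudinal, 2 welds).
R_nwt = 0.6 × 430 × 3.535 × 175 × 10⁻³ = 159.6 kN (transverse, base value).
(i) R_nwl + R_nwt = 706.8 kN; (ii) 0.85 R_nwl + 1.5 R_nwt = 704.5 kN.
R_n = max = 706.8 kN [governs: (i)]; R_n/Ω = 353.4 kN.

R_n/Ω ≈ 353 kN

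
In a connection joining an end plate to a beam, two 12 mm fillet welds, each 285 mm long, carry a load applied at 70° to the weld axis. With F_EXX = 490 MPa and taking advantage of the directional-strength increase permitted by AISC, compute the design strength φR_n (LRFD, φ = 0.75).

t_e = 0.707 × 12 = 8.484 mm; A_we = 8.484 × 570 = 4836 mm².
Directional factor: 1.0 + 0.5 sin^1.5(70°) = 1.455.
F_nw = 0.6 × 490 × 1.455 = 427.9 MPa.
φR_n = 0.75 × 427.9 × 4836 × 10⁻³ = 1552 kN.

φR_n ≈ 1550 kN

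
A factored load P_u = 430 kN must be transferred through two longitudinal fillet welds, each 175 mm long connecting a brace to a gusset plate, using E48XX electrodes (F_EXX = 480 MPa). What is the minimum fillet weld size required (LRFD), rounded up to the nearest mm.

w = 9 mm

Total weld length L = 350 mm.
Required throat t_e = P_u / (φ × 0.6 F_EXX × L) = 430 / (0.75 × 0.6 × 480 × 350 × 10⁻³) = 5.688 mm.
Required leg w = t_e / 0.707 = 8.045 mm → use 9 mm.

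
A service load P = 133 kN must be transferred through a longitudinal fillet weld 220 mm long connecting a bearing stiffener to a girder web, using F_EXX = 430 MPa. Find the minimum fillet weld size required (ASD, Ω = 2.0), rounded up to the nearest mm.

Total weld length L = 220 mm.
Required throat t_e = P × Ω / (0.6 F_EXX × L) = 133 × 2.0 / (0.6 × 430 × 220 × 10⁻³) = 4.686 mm.
Required leg w = t_e / 0.707 = 6.629 mm → use 7 mm.

w = 7 mm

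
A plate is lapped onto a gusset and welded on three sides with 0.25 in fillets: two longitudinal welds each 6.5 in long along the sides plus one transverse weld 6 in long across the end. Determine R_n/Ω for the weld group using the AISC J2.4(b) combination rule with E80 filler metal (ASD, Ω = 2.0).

E80XX → F_EXX = 80 ksi.
t_e = 0.707 × 0.25 = 0.1767 in.
R_nwl = 0.6 × 80 × 0.1767 × 13 = 110.3 kip (longitudinal, 2 welds).
R_nwt = 0.6 × 80 × 0.1767 × 6 = 50.9 kip (transverse, base value).
(i) R_nwl + R_nwt = 161.2 kip; (ii) 0.85 R_nwl + 1.5 R_nwt = 170.1 kip.
R_n = max = 170.1 kip [governs: (ii)]; R_n/Ω = 85.05 kip.

R_n/Ω ≈ 85.1 kip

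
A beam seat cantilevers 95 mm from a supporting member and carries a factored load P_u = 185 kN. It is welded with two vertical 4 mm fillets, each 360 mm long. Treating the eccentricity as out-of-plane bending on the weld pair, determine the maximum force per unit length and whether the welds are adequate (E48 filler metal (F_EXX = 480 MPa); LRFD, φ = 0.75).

L_w = 2 × 360 = 720 mm; section modulus (unit throat) S = 2 × L²/6 = 43200 mm².
Direct shear f_v = P/L_w = 185×10³/720 = 256.9 N/mm.
Moment M = P × e = 185×10³ × 95 = 17575000 N·mm; bending f_b = M/S = 406.8 N/mm.
f_max = √(f_v² + f_b²) = √(256.9² + 406.8²) = 481.2 N/mm.
φr_n = 0.75 × 0.6 × 480 × (0.707 × 4) = 610.8 N/mm → adequate.

f_max ≈ 481 N/mm; adequate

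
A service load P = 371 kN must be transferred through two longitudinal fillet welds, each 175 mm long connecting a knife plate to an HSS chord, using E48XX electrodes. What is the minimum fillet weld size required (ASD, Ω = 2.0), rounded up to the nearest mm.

w = 11 mm

E48XX → F_EXX = 480 MPa.
Total weld length L = 350 mm.
Required throat t_e = P × Ω / (0.6 F_EXX × L) = 371 × 2.0 / (0.6 × 480 × 350 × 10⁻³) = 7.361 mm.
Required leg w = t_e / 0.707 = 10.41 mm → use 11 mm.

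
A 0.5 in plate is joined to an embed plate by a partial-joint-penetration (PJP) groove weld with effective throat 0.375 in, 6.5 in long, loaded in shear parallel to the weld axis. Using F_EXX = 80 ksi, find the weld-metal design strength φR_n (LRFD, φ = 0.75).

φR_n ≈ 87.8 kips

Effective throat (given) t_e = 0.375 in.
A_we = 0.375 × 6.5 = 2.438 in².
F_nw = 0.6 F_EXX = 48 ksi.
φR_n = 0.75 × 48 × 2.438 = 87.75 kips.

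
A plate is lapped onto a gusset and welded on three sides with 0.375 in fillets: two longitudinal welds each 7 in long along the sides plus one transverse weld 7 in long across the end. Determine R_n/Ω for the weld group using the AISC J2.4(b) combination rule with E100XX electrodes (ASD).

R_n/Ω ≈ 178 kips

E100XX → F_EXX = 100 ksi.
t_e = 0.707 × 0.375 = 0.2651 in.
R_nwl = 0.6 × 100 × 0.2651 × 14 = 222.7 kips (longitudinal, 2 welds).
R_nwt = 0.6 × 100 × 0.2651 × 7 = 111.4 kips (transverse, base value).
(i) R_nwl + R_nwt = 334.1 kips; (ii) 0.85 R_nwl + 1.5 R_nwt = 356.3 kips.
R_n = max = 356.3 kips [governs: (ii)]; R_n/Ω = 178.2 kips.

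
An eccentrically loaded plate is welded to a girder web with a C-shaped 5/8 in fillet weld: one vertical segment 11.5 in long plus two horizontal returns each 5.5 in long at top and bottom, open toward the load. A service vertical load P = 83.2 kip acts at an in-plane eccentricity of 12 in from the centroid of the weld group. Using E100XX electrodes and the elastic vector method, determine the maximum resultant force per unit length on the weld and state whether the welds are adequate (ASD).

E100XX → F_EXX = 100 ksi.
Total weld length L_w = 22.5 in. Treat welds as unit-width lines.
Centroid: x̄ = 2×5.5×2.75 / 22.5 = 1.344 in from the vertical weld.
Polar moment about centroid: J = I_x + I_y = [11.5³/12 + 2×5.5×5.75²] + [11.5×1.344² + 2(5.5³/12 + 5.5×1.406²)] = 560.7 in³.
Direct shear f_v = P/L_w = 83.2 / 22.5 = 3.698 kip/in (vertical).
Torsion M = P·e = 83.2 × 12 = 998.4 kip·in.
Critical point at (x, y) = (4.156, 5.75) from centroid. f_tx = M·y/J = 10.24 kip/in; f_ty = M·x/J = 7.4 kip/in.
Resultant f_max = √[f_tx² + (f_v + f_ty)²] = √[10.24² + (3.698 + 7.4)²] = 15.1 kip/in.
Capacity per unit length: r_n/Ω = (1/2.0) × 0.6 × 100 × (0.707 × 0.625) = 13.26 kip/in.
15.1 > 13.26 → NOT adequate.

f_max ≈ 15.1 kip/in; NOT adequate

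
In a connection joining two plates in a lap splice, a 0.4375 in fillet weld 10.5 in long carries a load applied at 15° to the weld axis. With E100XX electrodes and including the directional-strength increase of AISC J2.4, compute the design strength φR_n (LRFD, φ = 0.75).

E100XX → F_EXX = 100 ksi.
t_e = 0.707 × 0.4375 = 0.3093 in; A_we = 0.3093 × 10.5 = 3.248 in².
Directional factor: 1.0 + 0.5 sin^1.5(15°) = 1.066.
F_nw = 0.6 × 100 × 1.066 = 63.95 ksi.
φR_n = 0.75 × 63.95 × 3.248 = 155.8 kips.

φR_n ≈ 156 kips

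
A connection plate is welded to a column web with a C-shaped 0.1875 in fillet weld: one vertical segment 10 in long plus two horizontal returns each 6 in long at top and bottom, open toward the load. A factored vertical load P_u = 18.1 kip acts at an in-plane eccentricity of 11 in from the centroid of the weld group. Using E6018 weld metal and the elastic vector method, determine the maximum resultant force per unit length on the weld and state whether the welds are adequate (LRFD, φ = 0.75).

E60XX → F_EXX = 60 ksi.
Total weld length L_w = 22 in. Treat welds as unit-width lines.
Centroid: x̄ = 2×6×3 / 22 = 1.636 in from the vertical weld.
Polar moment about centroid: J = I_x + I_y = [10³/12 + 2×6×5²] + [10×1.636² + 2(6³/12 + 6×1.364²)] = 468.4 in³.
Direct shear f_v = P/L_w = 18.1 / 22 = 0.8227 kip/in (vertical).
Torsion M = P·e = 18.1 × 11 = 199.1 kip·in.
Critical point at (x, y) = (4.364, 5) from centroid. f_tx = M·y/J = 2.125 kip/in; f_ty = M·x/J = 1.855 kip/in.
Resultant f_max = √[f_tx² + (f_v + f_ty)²] = √[2.125² + (0.8227 + 1.855)²] = 3.418 kip/in.
Capacity per unit length: φr_n = 0.75 × 0.6 × 60 × (0.707 × 0.1875) = 3.579 kip/in.
3.418 ≤ 3.579 → adequate.

f_max ≈ 3.42 kip/in; adequate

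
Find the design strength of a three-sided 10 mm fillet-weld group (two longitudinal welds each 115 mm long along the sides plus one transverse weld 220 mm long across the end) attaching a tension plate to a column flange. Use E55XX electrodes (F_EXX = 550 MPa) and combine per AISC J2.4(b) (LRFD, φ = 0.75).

φR_n ≈ 920 kN

t_e = 0.707 × 10 = 7.07 mm.
R_nwl = 0.6 × 550 × 7.07 × 230 × 10⁻³ = 536.6 kN (longitudinal, 2 welds).
R_nwt = 0.6 × 550 × 7.07 × 220 × 10⁻³ = 513.3 kN (transverse, base value).
(i) R_nwl + R_nwt = 1050 kN; (ii) 0.85 R_nwl + 1.5 R_nwt = 1226 kN.
R_n = max = 1226 kN [governs: (ii)]; φR_n = 919.5 kN.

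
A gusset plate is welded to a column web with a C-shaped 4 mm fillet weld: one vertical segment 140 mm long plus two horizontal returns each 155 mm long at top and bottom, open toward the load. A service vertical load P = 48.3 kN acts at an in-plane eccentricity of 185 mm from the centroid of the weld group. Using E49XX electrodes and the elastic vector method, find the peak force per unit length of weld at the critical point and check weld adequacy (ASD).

f_max ≈ 466 N/mm; NOT adequate

E49XX → F_EXX = 490 MPa.
Total weld length L_w = 450 mm. Treat welds as unit-width lines.
Centroid: x̄ = 2×155×77.5 / 450 = 53.39 mm from the vertical weld.
Polar moment about centroid: J = I_x + I_y = [140³/12 + 2×155×70²] + [140×53.39² + 2(155³/12 + 155×24.11²)] = 2948000 mm³.
Direct shear f_v = P/L_w = 48.3×10³ / 450 = 107.3 N/mm (vertical).
Torsion M = P·e = 48.3×10³ × 185 = 8935500 N·mm.
Critical point at (x, y) = (101.6, 70) from centroid. f_tx = M·y/J = 212.2 N/mm; f_ty = M·x/J = 308 N/mm.
Resultant f_max = √[f_tx² + (f_v + f_ty)²] = √[212.2² + (107.3 + 308)²] = 466.4 N/mm.
Capacity per unit length: r_n/Ω = (1/2.0) × 0.6 × 490 × (0.707 × 4) = 415.7 N/mm.
466.4 > 415.7 → NOT adequate.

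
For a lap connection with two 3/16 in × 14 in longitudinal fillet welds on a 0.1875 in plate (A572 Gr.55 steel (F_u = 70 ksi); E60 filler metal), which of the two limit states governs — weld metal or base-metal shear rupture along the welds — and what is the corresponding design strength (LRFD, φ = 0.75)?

E60XX → F_EXX = 60 ksi.
t_e = 0.707 × 0.1875 = 0.1326 in; L = 28 in.
Weld metal: φR_n = 0.75 × 0.6 × 60 × 0.1326 × 28 = 100.2 kips.
Base metal (shear rupture): φR_n = 0.75 × 0.6 × 70 × 0.1875 × 28 = 165.4 kips.
Governing: weld metal.

φR_n ≈ 100 kips (weld metal governs)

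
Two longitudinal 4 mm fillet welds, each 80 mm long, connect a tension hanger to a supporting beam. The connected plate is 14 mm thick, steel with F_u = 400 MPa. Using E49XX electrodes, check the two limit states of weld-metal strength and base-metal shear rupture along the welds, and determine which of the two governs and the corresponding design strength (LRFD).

φR_n ≈ 99.8 kN (weld metal governs)

E49XX → F_EXX = 490 MPa.
t_e = 0.707 × 4 = 2.828 mm; L = 160 mm.
Weld metal: φR_n = 0.75 × 0.6 × 490 × 2.828 × 160 × 10⁻³ = 99.77 kN.
Base metal (shear rupture): φR_n = 0.75 × 0.6 × 400 × 14 × 160 × 10⁻³ = 403.2 kN.
Governing: weld metal.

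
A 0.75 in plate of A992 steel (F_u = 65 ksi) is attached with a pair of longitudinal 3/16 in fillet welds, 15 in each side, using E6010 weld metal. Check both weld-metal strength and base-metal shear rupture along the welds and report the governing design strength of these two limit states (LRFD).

φR_n ≈ 107 kips (weld metal governs)

E60XX → F_EXX = 60 ksi.
t_e = 0.707 × 0.1875 = 0.1326 in; L = 30 in.
Weld metal: φR_n = 0.75 × 0.6 × 60 × 0.1326 × 30 = 107.4 kips.
Base metal (shear rupture): φR_n = 0.75 × 0.6 × 65 × 0.75 × 30 = 658.1 kips.
Governing: weld metal.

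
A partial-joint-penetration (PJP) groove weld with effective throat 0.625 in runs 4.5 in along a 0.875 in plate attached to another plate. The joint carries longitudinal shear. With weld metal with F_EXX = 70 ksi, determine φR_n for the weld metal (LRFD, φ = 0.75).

Effective throat (given) t_e = 0.625 in.
A_we = 0.625 × 4.5 = 2.812 in².
F_nw = 0.6 F_EXX = 42 ksi.
φR_n = 0.75 × 42 × 2.812 = 88.59 kips.

φR_n ≈ 88.6 kips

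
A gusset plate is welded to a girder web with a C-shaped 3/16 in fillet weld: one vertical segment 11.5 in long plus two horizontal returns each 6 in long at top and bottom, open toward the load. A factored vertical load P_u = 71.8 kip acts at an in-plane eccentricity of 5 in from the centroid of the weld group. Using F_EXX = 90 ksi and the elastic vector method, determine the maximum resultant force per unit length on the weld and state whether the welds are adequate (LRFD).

f_max ≈ 6.6 kip/in; NOT adequate

Total weld length L_w = 23.5 in. Treat welds as unit-width lines.
Centroid: x̄ = 2×6×3 / 23.5 = 1.532 in from the vertical weld.
Polar moment about centroid: J = I_x + I_y = [11.5³/12 + 2×6×5.75²] + [11.5×1.532² + 2(6³/12 + 6×1.468²)] = 612.3 in³.
Direct shear f_v = P/L_w = 71.8 / 23.5 = 3.055 kip/in (vertical).
Torsion M = P·e = 71.8 × 5 = 359 kip·in.
Critical point at (x, y) = (4.468, 5.75) from centroid. f_tx = M·y/J = 3.371 kip/in; f_ty = M·x/J = 2.62 kip/in.
Resultant f_max = √[f_tx² + (f_v + f_ty)²] = √[3.371² + (3.055 + 2.62)²] = 6.601 kip/in.
Capacity per unit length: φr_n = 0.75 × 0.6 × 90 × (0.707 × 0.1875) = 5.369 kip/in.
6.601 > 5.369 → NOT adequate.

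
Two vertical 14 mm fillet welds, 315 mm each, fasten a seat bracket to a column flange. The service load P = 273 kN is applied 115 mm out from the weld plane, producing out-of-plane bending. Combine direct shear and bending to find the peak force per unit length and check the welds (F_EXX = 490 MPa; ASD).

L_w = 2 × 315 = 630 mm; section modulus (unit throat) S = 2 × L²/6 = 33080 mm².
Direct shear f_v = P/L_w = 273×10³/630 = 433.3 N/mm.
Moment M = P × e = 273×10³ × 115 = 31395000 N·mm; bending f_b = M/S = 949.2 N/mm.
f_max = √(f_v² + f_b²) = √(433.3² + 949.2²) = 1043 N/mm.
r_n/Ω = (1/2.0) × 0.6 × 490 × (0.707 × 14) = 1455 N/mm → adequate.

f_max ≈ 1040 N/mm; adequate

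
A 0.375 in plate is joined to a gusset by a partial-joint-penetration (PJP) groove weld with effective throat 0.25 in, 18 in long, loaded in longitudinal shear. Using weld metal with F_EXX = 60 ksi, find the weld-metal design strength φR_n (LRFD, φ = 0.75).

φR_n ≈ 122 kip

Effective throat (given) t_e = 0.25 in.
A_we = 0.25 × 18 = 4.5 in².
F_nw = 0.6 F_EXX = 36 ksi.
φR_n = 0.75 × 36 × 4.5 = 121.5 kip.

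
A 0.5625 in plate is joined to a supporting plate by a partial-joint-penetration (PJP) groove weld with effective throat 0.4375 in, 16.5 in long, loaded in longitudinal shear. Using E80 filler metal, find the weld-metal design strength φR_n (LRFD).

E80XX → F_EXX = 80 ksi.
Effective throat (given) t_e = 0.4375 in.
A_we = 0.4375 × 16.5 = 7.219 in².
F_nw = 0.6 F_EXX = 48 ksi.
φR_n = 0.75 × 48 × 7.219 = 259.9 kip.

φR_n ≈ 260 kip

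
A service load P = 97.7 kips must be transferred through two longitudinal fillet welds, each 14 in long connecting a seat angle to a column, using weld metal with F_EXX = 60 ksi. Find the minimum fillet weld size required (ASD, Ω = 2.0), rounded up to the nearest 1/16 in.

Total weld length L = 28 in.
Required throat t_e = P × Ω / (0.6 F_EXX × L) = 97.7 × 2.0 / (0.6 × 60 × 28) = 0.1938 in.
Required leg w = t_e / 0.707 = 0.2742 in → use 5/16 in.

w = 5/16 in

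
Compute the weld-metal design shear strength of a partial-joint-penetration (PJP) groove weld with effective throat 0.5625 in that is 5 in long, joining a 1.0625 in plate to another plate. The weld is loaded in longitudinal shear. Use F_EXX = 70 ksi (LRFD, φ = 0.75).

Effective throat (given) t_e = 0.5625 in.
A_we = 0.5625 × 5 = 2.812 in².
F_nw = 0.6 F_EXX = 42 ksi.
φR_n = 0.75 × 42 × 2.812 = 88.59 kips.

φR_n ≈ 88.6 kips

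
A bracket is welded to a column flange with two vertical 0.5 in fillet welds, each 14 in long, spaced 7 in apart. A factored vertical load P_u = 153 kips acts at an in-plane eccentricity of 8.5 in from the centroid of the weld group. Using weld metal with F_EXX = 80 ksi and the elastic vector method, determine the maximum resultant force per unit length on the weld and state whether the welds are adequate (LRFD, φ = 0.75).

Total weld length L_w = 28 in. Treat welds as unit-width lines.
Polar moment about centroid: J = 2[d³/12 + d(b/2)²] = 2[14³/12 + 14×3.5²] = 800.3 in³.
Direct shear f_v = P/L_w = 153 / 28 = 5.464 kip/in (vertical).
Torsion M = P·e = 153 × 8.5 = 1300.5 kip·in.
Critical point at (x, y) = (3.5, 7) from centroid. f_tx = M·y/J = 11.37 kip/in; f_ty = M·x/J = 5.687 kip/in.
Resultant f_max = √[f_tx² + (f_v + f_ty)²] = √[11.37² + (5.464 + 5.687)²] = 15.93 kip/in.
Capacity per unit length: φr_n = 0.75 × 0.6 × 80 × (0.707 × 0.5) = 12.73 kip/in.
15.93 > 12.73 → NOT adequate.

f_max ≈ 15.9 kip/in; NOT adequate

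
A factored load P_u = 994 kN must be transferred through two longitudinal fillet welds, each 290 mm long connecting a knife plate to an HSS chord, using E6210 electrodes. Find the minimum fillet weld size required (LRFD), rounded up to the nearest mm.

E62XX → F_EXX = 620 MPa.
Total weld length L = 580 mm.
Required throat t_e = P_u / (φ × 0.6 F_EXX × L) = 994 / (0.75 × 0.6 × 620 × 580 × 10⁻³) = 6.143 mm.
Required leg w = t_e / 0.707 = 8.688 mm → use 9 mm.

w = 9 mm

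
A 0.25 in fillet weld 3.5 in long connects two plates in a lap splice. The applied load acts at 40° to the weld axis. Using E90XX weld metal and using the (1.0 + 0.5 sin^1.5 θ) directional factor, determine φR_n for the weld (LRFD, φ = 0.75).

φR_n ≈ 31.5 kip

E90XX → F_EXX = 90 ksi.
t_e = 0.707 × 0.25 = 0.1767 in; A_we = 0.1767 × 3.5 = 0.6186 in².
Directional factor: 1.0 + 0.5 sin^1.5(40°) = 1.258.
F_nw = 0.6 × 90 × 1.258 = 67.91 ksi.
φR_n = 0.75 × 67.91 × 0.6186 = 31.51 kip.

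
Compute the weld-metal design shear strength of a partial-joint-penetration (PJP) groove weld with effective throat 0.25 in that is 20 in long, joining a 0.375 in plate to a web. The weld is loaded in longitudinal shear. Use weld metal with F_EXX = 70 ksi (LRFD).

Effective throat (given) t_e = 0.25 in.
A_we = 0.25 × 20 = 5 in².
F_nw = 0.6 F_EXX = 42 ksi.
φR_n = 0.75 × 42 × 5 = 157.5 kips.

φR_n ≈ 158 kips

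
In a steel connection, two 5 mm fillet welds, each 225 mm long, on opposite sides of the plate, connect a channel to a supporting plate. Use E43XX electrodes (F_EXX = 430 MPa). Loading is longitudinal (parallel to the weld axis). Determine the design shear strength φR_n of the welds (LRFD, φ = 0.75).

Effective throat t_e = 0.707 × 5 = 3.535 mm.
Total length L = 450 mm; A_we = 3.535 × 450 = 1591 mm².
F_nw = 0.6 F_EXX = 0.6 × 430 = 258 MPa.
φR_n = 0.75 × 258 × 1591 × 10⁻³ = 307.8 kN.

φR_n ≈ 308 kN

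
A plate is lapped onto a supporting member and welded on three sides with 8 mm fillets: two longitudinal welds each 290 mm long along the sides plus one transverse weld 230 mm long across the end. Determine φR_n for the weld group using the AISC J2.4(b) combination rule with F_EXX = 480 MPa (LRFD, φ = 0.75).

t_e = 0.707 × 8 = 5.656 mm.
R_nwl = 0.6 × 480 × 5.656 × 580 × 10⁻³ = 944.8 kN (longitudinal, 2 welds).
R_nwt = 0.6 × 480 × 5.656 × 230 × 10⁻³ = 374.7 kN (transverse, base value).
(i) R_nwl + R_nwt = 1319 kN; (ii) 0.85 R_nwl + 1.5 R_nwt = 1365 kN.
R_n = max = 1365 kN [governs: (ii)]; φR_n = 1024 kN.

φR_n ≈ 1020 kN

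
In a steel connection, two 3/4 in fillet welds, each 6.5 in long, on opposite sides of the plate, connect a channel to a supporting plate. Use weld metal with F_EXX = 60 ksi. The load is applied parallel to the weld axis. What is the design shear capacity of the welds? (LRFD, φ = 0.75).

Effective throat t_e = 0.707 × 0.75 = 0.5302 in.
Total length L = 13 in; A_we = 0.5302 × 13 = 6.893 in².
F_nw = 0.6 F_EXX = 0.6 × 60 = 36 ksi.
φR_n = 0.75 × 36 × 6.893 = 186.1 kip.

φR_n ≈ 186 kip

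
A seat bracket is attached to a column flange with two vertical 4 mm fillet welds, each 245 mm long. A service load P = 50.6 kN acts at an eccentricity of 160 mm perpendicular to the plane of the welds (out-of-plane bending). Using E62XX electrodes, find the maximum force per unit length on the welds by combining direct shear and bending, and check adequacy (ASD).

E62XX → F_EXX = 620 MPa.
L_w = 2 × 245 = 490 mm; section modulus (unit throat) S = 2 × L²/6 = 20010 mm².
Direct shear f_v = P/L_w = 50.6×10³/490 = 103.3 N/mm.
Moment M = P × e = 50.6×10³ × 160 = 8096000 N·mm; bending f_b = M/S = 404.6 N/mm.
f_max = √(f_v² + f_b²) = √(103.3² + 404.6²) = 417.6 N/mm.
r_n/Ω = (1/2.0) × 0.6 × 620 × (0.707 × 4) = 526 N/mm → adequate.

f_max ≈ 418 N/mm; adequate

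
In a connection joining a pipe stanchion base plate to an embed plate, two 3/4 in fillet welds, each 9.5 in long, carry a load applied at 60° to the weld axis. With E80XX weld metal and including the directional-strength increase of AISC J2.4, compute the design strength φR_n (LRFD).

E80XX → F_EXX = 80 ksi.
t_e = 0.707 × 0.75 = 0.5302 in; A_we = 0.5302 × 19 = 10.07 in².
Directional factor: 1.0 + 0.5 sin^1.5(60°) = 1.403.
F_nw = 0.6 × 80 × 1.403 = 67.34 ksi.
φR_n = 0.75 × 67.34 × 10.07 = 508.8 kip.

φR_n ≈ 509 kip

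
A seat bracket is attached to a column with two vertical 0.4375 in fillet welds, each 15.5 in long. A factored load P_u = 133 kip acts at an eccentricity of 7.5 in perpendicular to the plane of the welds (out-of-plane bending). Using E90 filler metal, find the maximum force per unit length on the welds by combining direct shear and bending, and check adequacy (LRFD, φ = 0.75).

E90XX → F_EXX = 90 ksi.
L_w = 2 × 15.5 = 31 in; section modulus (unit throat) S = 2 × L²/6 = 80.08 in².
Direct shear f_v = P/L_w = 133/31 = 4.29 kip/in.
Moment M = P × e = 133 × 7.5 = 997.5 kip·in; bending f_b = M/S = 12.46 kip/in.
f_max = √(f_v² + f_b²) = √(4.29² + 12.46²) = 13.17 kip/in.
φr_n = 0.75 × 0.6 × 90 × (0.707 × 0.4375) = 12.53 kip/in → NOT adequate.

f_max ≈ 13.2 kip/in; NOT adequate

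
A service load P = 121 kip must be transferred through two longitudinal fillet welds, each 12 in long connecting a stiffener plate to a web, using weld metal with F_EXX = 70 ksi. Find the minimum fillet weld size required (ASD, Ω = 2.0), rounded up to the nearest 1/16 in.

w = 3/8 in

Total weld length L = 24 in.
Required throat t_e = P × Ω / (0.6 F_EXX × L) = 121 × 2.0 / (0.6 × 70 × 24) = 0.2401 in.
Required leg w = t_e / 0.707 = 0.3396 in → use 3/8 in.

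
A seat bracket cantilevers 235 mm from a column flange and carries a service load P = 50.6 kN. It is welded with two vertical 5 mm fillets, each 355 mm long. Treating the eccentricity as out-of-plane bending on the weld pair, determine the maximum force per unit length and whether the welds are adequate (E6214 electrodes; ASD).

f_max ≈ 292 N/mm; adequate

E62XX → F_EXX = 620 MPa.
L_w = 2 × 355 = 710 mm; section modulus (unit throat) S = 2 × L²/6 = 42010 mm².
Direct shear f_v = P/L_w = 50.6×10³/710 = 71.27 N/mm.
Moment M = P × e = 50.6×10³ × 235 = 11891000 N·mm; bending f_b = M/S = 283.1 N/mm.
f_max = √(f_v² + f_b²) = √(71.27² + 283.1²) = 291.9 N/mm.
r_n/Ω = (1/2.0) × 0.6 × 620 × (0.707 × 5) = 657.5 N/mm → adequate.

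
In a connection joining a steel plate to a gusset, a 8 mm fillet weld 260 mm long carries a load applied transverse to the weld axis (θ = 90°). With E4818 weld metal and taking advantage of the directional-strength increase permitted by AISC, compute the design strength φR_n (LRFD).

φR_n ≈ 476 kN

E48XX → F_EXX = 480 MPa.
t_e = 0.707 × 8 = 5.656 mm; A_we = 5.656 × 260 = 1471 mm².
Directional factor: 1.0 + 0.5 sin^1.5(90°) = 1.5.
F_nw = 0.6 × 480 × 1.5 = 432 MPa.
φR_n = 0.75 × 432 × 1471 × 10⁻³ = 476.5 kN.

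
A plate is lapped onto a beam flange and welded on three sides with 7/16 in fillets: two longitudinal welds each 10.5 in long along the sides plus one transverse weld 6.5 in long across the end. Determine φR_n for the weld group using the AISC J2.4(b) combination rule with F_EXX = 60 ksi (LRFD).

t_e = 0.707 × 0.4375 = 0.3093 in.
R_nwl = 0.6 × 60 × 0.3093 × 21 = 233.8 kips (longitudinal, 2 welds).
R_nwt = 0.6 × 60 × 0.3093 × 6.5 = 72.38 kips (transverse, base value).
(i) R_nwl + R_nwt = 306.2 kips; (ii) 0.85 R_nwl + 1.5 R_nwt = 307.3 kips.
R_n = max = 307.3 kips [governs: (ii)]; φR_n = 230.5 kips.

φR_n ≈ 230 kips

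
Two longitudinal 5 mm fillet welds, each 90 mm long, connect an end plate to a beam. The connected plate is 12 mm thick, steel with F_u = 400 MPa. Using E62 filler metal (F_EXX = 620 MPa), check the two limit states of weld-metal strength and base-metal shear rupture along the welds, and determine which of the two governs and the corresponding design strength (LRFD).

t_e = 0.707 × 5 = 3.535 mm; L = 180 mm.
Weld metal: φR_n = 0.75 × 0.6 × 620 × 3.535 × 180 × 10⁻³ = 177.5 kN.
Base metal (shear rupture): φR_n = 0.75 × 0.6 × 400 × 12 × 180 × 10⁻³ = 388.8 kN.
Governing: weld metal.

φR_n ≈ 178 kN (weld metal governs)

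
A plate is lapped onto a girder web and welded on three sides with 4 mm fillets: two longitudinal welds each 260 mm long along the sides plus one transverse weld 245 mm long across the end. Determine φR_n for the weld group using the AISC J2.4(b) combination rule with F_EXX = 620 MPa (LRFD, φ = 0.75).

φR_n ≈ 639 kN

t_e = 0.707 × 4 = 2.828 mm.
R_nwl = 0.6 × 620 × 2.828 × 520 × 10⁻³ = 547 kN (longitudinal, 2 welds).
R_nwt = 0.6 × 620 × 2.828 × 245 × 10⁻³ = 257.7 kN (transverse, base value).
(i) R_nwl + R_nwt = 804.8 kN; (ii) 0.85 R_nwl + 1.5 R_nwt = 851.6 kN.
R_n = max = 851.6 kN [governs: (ii)]; φR_n = 638.7 kN.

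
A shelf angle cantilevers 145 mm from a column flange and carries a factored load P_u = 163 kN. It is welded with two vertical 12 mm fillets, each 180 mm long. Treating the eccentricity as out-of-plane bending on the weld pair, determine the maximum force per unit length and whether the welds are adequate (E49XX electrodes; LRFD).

f_max ≈ 2230 N/mm; NOT adequate

E49XX → F_EXX = 490 MPa.
L_w = 2 × 180 = 360 mm; section modulus (unit throat) S = 2 × L²/6 = 10800 mm².
Direct shear f_v = P/L_w = 163×10³/360 = 452.8 N/mm.
Moment M = P × e = 163×10³ × 145 = 23635000 N·mm; bending f_b = M/S = 2188 N/mm.
f_max = √(f_v² + f_b²) = √(452.8² + 2188²) = 2235 N/mm.
φr_n = 0.75 × 0.6 × 490 × (0.707 × 12) = 1871 N/mm → NOT adequate.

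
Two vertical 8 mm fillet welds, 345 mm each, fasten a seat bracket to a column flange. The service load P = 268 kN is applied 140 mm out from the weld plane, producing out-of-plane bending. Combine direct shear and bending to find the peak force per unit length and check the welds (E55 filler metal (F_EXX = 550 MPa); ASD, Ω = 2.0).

f_max ≈ 1020 N/mm; NOT adequate

L_w = 2 × 345 = 690 mm; section modulus (unit throat) S = 2 × L²/6 = 39680 mm².
Direct shear f_v = P/L_w = 268×10³/690 = 388.4 N/mm.
Moment M = P × e = 268×10³ × 140 = 37520000 N·mm; bending f_b = M/S = 945.7 N/mm.
f_max = √(f_v² + f_b²) = √(388.4² + 945.7²) = 1022 N/mm.
r_n/Ω = (1/2.0) × 0.6 × 550 × (0.707 × 8) = 933.2 N/mm → NOT adequate.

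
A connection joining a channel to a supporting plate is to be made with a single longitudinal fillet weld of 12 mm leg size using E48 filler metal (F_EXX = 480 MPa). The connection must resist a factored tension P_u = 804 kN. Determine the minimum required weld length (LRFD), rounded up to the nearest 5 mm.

L = 440 mm

Throat t_e = 0.707 × 12 = 8.484 mm.
φr_n = 0.75 × 0.6 × 480 × 8.484 × 10⁻³ = 1.833 kN/mm.
L_req = P_u / φr_n = 804 / 1.833 = 438.7 mm total.
Round up → use L = 440 mm.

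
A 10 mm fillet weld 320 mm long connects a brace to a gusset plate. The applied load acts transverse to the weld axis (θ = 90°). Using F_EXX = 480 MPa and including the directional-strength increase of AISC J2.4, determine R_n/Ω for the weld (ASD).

R_n/Ω ≈ 489 kN

t_e = 0.707 × 10 = 7.07 mm; A_we = 7.07 × 320 = 2262 mm².
Directional factor: 1.0 + 0.5 sin^1.5(90°) = 1.5.
F_nw = 0.6 × 480 × 1.5 = 432 MPa.
R_n/Ω = (432 × 2262) / 2.0 × 10⁻³ = 488.7 kN.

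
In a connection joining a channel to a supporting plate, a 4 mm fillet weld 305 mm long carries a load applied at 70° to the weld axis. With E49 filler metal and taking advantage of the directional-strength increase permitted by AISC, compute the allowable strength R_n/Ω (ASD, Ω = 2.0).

E49XX → F_EXX = 490 MPa.
t_e = 0.707 × 4 = 2.828 mm; A_we = 2.828 × 305 = 862.5 mm².
Directional factor: 1.0 + 0.5 sin^1.5(70°) = 1.455.
F_nw = 0.6 × 490 × 1.455 = 427.9 MPa.
R_n/Ω = (427.9 × 862.5) / 2.0 × 10⁻³ = 184.5 kN.

R_n/Ω ≈ 185 kN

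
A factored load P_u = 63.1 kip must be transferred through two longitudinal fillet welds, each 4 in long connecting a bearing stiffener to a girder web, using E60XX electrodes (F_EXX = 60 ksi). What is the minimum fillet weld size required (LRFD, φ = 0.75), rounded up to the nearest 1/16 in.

w = 7/16 in

Total weld length L = 8 in.
Required throat t_e = P_u / (φ × 0.6 F_EXX × L) = 63.1 / (0.75 × 0.6 × 60 × 8) = 0.2921 in.
Required leg w = t_e / 0.707 = 0.4132 in → use 7/16 in.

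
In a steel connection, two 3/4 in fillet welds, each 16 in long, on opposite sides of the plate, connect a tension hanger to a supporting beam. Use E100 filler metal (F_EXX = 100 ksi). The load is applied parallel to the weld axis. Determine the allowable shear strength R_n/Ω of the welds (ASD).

Effective throat t_e = 0.707 × 0.75 = 0.5302 in.
Total length L = 32 in; A_we = 0.5302 × 32 = 16.97 in².
F_nw = 0.6 F_EXX = 0.6 × 100 = 60 ksi.
R_n = 60 × 16.97 = 1018 kips; R_n/Ω = 1018/2.0 = 509 kips.

R_n/Ω ≈ 509 kips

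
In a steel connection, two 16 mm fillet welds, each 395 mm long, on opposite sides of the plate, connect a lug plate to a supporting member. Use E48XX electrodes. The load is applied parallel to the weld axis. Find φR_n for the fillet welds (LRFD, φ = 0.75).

E48XX → F_EXX = 480 MPa.
Effective throat t_e = 0.707 × 16 = 11.31 mm.
Total length L = 790 mm; A_we = 11.31 × 790 = 8936 mm².
F_nw = 0.6 F_EXX = 0.6 × 480 = 288 MPa.
φR_n = 0.75 × 288 × 8936 × 10⁻³ = 1930 kN.

φR_n ≈ 1930 kN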